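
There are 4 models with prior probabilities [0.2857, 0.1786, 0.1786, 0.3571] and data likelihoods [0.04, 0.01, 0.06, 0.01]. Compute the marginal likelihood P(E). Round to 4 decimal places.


P(E) = sum over models of P(M_i) * P(E|M_i)
= 0.2857*0.04 + 0.1786*0.01 + 0.1786*0.06 + 0.3571*0.01
= 0.0275

0.0275


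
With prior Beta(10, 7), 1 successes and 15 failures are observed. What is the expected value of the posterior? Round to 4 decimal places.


Posterior = Beta(11, 22)
E[theta] = alpha/(alpha+beta)
= 11/33 = 0.3333

0.3333


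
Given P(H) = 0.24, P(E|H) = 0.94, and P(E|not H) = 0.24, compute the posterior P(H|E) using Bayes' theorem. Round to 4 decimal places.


By Bayes' theorem: P(H|E) = P(E|H)*P(H) / P(E)
P(E) = P(E|H)*P(H) + P(E|not H)*P(not H)
P(E) = 0.94*0.24 + 0.24*0.76 = 0.408
P(H|E) = 0.94*0.24 / 0.408 = 0.5529

0.5529


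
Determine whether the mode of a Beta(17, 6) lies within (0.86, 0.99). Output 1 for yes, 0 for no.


First find the mode: (a-1)/(a+b-2) = 0.7619
Is 0.7619 in (0.86, 0.99)? 0

0


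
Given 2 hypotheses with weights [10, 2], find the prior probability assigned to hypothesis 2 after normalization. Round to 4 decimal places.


To normalize, divide each weight by the sum of all weights.
Sum = 12
Prior(H2) = 2/12 = 0.1667

0.1667


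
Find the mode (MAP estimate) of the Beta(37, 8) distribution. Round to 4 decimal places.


For Beta(a,b) with a,b > 1:
Mode = (a-1)/(a+b-2) = (37-1)/(45-2)
= 36/43 = 0.8372

0.8372


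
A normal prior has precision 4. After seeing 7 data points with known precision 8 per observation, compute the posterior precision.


In the conjugate normal model, precisions add:
tau_posterior = tau_prior + n * tau_data
= 4 + 7*8 = 60

60


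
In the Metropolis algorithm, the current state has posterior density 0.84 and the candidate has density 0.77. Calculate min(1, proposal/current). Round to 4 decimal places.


Ratio = 0.77/0.84 = 0.9167
Acceptance probability = min(1, 0.9167)
= 0.9167

0.9167


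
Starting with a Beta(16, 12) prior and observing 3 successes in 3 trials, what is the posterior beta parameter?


Posterior beta = prior beta + failures
Failures = 3 - 3 = 0
beta_post = 12 + 0 = 12

12


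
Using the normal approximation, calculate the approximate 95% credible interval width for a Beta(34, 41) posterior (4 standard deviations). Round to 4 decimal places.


Var(Beta) = 34*41/(75^2 * 76) = 0.0033
SD = 0.0571
Width ~ 4*SD = 0.2284

0.2284


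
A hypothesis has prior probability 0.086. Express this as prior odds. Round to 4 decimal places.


Odds = P(H) / P(not H) = 0.086 / 0.914
= 0.0941

0.0941


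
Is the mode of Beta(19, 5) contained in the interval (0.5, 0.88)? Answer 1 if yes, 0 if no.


Mode = (a-1)/(a+b-2) = 18/22 = 0.8182
Interval: (0.5, 0.88)
Contains mode? 1

1


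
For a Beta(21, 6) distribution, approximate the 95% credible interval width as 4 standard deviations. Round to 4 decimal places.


Variance of Beta(a,b) = ab / ((a+b)^2 * (a+b+1))
= 21*6 / ((27)^2 * 28)
= 0.0062
SD = sqrt(0.0062) = 0.0786
Width = 4 * SD = 0.3143

0.3143


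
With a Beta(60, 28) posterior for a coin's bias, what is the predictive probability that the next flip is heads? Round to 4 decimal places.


The predictive probability equals the posterior mean.
P(next = heads) = alpha / (alpha + beta)
= 60 / 88 = 0.6818

0.6818


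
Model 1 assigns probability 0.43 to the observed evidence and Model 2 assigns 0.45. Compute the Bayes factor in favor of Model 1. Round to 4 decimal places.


BF = P(data|M1) / P(data|M2)
= 0.43 / 0.45 = 0.9556

0.9556


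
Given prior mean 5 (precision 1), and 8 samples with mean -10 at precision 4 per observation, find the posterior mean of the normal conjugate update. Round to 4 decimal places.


The posterior mean is a precision-weighted average of prior and data.
Post. prec. = 1 + 32 = 33
Post. mean = (5 + -320)/33 = -315/33 = -9.5455

-9.5455


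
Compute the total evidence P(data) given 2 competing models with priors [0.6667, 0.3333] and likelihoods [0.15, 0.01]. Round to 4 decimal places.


Marginal likelihood = sum P(model_i) * P(data|model_i)
Model 1: 0.6667 * 0.15 = 0.1
Model 2: 0.3333 * 0.01 = 0.0033
Total = 0.1033

0.1033


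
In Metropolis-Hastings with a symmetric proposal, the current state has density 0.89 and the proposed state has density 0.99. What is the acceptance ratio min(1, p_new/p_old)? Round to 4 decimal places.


Ratio = p_new / p_old = 0.99 / 0.89 = 1.1124
Acceptance = min(1, 1.1124) = 1.0

1.0


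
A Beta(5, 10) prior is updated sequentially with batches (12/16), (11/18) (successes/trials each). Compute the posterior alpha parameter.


Sequential conjugate updating is equivalent to a single batch update.
Total successes across all batches = 23
alpha_posterior = alpha_prior + total_successes = 5 + 23
= 28

28


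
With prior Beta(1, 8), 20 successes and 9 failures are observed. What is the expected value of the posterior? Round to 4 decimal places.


Posterior = Beta(21, 17)
E[theta] = alpha/(alpha+beta)
= 21/38 = 0.5526

0.5526


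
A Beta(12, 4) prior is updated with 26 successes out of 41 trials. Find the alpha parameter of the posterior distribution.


In the Beta-Binomial conjugate update:
alpha_post = alpha_prior + successes
= 12 + 26
= 38

38


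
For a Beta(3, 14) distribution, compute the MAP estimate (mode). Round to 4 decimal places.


MAP = mode = (a-1)/(a+b-2)
= (3-1)/(3+14-2)
= 2/15 = 0.1333

0.1333


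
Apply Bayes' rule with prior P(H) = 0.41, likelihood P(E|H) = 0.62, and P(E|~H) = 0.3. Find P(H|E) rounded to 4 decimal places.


Step 1: Compute marginal P(E) = P(E|H)P(H) + P(E|~H)P(~H)
= 0.62*0.41 + 0.3*0.59 = 0.4312
Step 2: P(H|E) = P(E|H)P(H)/P(E) = 0.2542/0.4312
= 0.5895

0.5895


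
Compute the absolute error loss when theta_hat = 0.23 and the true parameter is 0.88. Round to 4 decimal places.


L = |theta_hat - theta_true|
= |0.23 - 0.88| = 0.65

0.65


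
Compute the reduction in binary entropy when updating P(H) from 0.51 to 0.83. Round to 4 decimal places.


H_before = -p*log2(p) - (1-p)*log2(1-p) for p=0.51: 0.9997
H_after for p=0.83: 0.6577
Reduction = 0.9997 - 0.6577 = 0.342

0.342


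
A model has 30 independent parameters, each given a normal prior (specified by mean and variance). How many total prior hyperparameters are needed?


Each normal prior needs 2 hyperparameters (mean and variance).
Total = 2 * 30 = 60

60


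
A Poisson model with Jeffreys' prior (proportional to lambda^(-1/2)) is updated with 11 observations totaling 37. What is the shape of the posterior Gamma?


Posterior = Gamma(0.5 + S, n)
= Gamma(0.5 + 37, 11)
Posterior shape = 0.5 + S = 0.5 + 37 = 37.5

37.5


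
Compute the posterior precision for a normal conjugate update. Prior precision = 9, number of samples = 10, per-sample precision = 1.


tau_post = tau_0 + n * tau
= 9 + 10 * 1 = 19

19


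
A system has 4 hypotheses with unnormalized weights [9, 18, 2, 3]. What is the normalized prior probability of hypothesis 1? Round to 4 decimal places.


The normalized prior is the weight divided by the total.
Total weight = 32
P(H1) = 9 / 32 = 0.2812

0.2812


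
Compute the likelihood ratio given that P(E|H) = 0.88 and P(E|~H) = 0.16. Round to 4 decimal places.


LR = P(E|H) / P(E|~H)
= 0.88 / 0.16 = 5.5

5.5


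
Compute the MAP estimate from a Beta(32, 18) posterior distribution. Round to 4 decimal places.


MAP = mode of Beta distribution
= (alpha - 1)/(alpha + beta - 2)
= (32-1)/(32+18-2)
= 31/48 = 0.6458

0.6458


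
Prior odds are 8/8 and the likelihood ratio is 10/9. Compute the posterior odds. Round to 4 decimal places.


Posterior odds = prior odds * likelihood ratio
= (8/8) * (10/9)
= 80 / 72
= 1.1111

1.1111


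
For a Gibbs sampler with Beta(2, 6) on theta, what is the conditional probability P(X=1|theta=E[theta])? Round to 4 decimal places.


E[theta] = 2/(2+6) = 0.25
P(X=1|theta) = theta = 0.25

0.25


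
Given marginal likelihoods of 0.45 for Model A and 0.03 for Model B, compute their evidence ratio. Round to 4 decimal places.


Ratio = ML(A) / ML(B) = 0.45/0.03
= 15.0

15.0


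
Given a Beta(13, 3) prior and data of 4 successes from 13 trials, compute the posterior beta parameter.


Number of failures = 13 - 4 = 9
Posterior beta = 3 + 9 = 12

12


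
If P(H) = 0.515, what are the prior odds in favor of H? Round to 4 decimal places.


Prior odds = P(H) / (1 - P(H))
= 0.515 / 0.485
= 1.0619

1.0619


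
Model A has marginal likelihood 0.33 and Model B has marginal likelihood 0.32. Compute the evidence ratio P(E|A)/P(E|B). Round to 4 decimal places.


Evidence ratio = P(E|A) / P(E|B)
= 0.33 / 0.32
= 1.0312

1.0312


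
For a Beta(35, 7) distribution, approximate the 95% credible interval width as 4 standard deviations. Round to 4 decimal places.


Variance of Beta(a,b) = ab / ((a+b)^2 * (a+b+1))
= 35*7 / ((42)^2 * 43)
= 0.0032
SD = sqrt(0.0032) = 0.0568
Width = 4 * SD = 0.2273

0.2273


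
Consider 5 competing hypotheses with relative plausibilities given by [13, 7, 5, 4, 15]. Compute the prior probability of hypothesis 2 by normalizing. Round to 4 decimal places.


Sum of weights = 13 + 7 + 5 + 4 + 15 = 44
Normalized prior for H2 = 7 / 44
= 0.1591

0.1591


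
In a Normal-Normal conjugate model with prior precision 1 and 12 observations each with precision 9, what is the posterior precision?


Posterior precision = prior precision + n * observation precision
= 1 + 12 * 9
= 1 + 108 = 109

109


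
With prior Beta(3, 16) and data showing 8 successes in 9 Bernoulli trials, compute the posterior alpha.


Conjugate update: alpha_posterior = alpha_prior + k
= 3 + 8 = 11

11


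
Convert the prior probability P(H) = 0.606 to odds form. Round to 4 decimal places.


P(not H) = 1 - 0.606 = 0.394
Odds = 0.606 / 0.394 = 1.5381

1.5381


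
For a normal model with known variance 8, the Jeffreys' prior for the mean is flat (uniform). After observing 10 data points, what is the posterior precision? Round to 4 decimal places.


Jeffreys' prior for normal mean (known variance) is flat.
Prior precision = 0.
Posterior precision = prior_prec + n/sigma^2 = 0 + 10/8
= 1.25

1.25


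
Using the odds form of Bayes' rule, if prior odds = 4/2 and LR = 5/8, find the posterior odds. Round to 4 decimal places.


Bayes' rule in odds form: posterior odds = prior odds * LR
= (4 * 5) / (2 * 8)
= 20/16 = 1.25

1.25


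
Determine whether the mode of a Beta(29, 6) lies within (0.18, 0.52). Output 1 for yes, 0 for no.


First find the mode: (a-1)/(a+b-2) = 0.8485
Is 0.8485 in (0.18, 0.52)? 0

0


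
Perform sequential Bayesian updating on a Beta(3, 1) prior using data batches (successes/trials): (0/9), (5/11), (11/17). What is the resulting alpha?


Accumulate successes: 16
Posterior alpha = prior alpha + sum of successes
= 3 + 16 = 19

19


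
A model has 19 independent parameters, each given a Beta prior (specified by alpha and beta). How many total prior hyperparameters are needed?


Each Beta prior needs 2 hyperparameters (alpha and beta).
Total = 2 * 19 = 38

38


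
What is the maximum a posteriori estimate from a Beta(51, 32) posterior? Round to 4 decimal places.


The MAP estimate equals the mode of the distribution.
Mode of Beta(a,b) = (a-1)/(a+b-2)
= 50/81
= 0.6173

0.6173


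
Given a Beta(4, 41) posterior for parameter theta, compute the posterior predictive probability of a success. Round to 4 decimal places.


For a Beta-Bernoulli model, the predictive probability is the mean:
P(success) = 4/(4+41) = 4/45 = 0.0889

0.0889


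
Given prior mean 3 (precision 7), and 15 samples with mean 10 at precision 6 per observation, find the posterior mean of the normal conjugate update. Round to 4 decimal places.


The posterior mean is a precision-weighted average of prior and data.
Post. prec. = 7 + 90 = 97
Post. mean = (21 + 900)/97 = 921/97 = 9.4948

9.4948


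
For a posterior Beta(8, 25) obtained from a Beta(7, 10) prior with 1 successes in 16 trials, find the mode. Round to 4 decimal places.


Mode = (alpha - 1) / (alpha + beta - 2)
= 7 / 31
= 0.2258

0.2258


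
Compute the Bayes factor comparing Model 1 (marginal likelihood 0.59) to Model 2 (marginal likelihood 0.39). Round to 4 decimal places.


BF12 = marginal likelihood of M1 / marginal likelihood of M2
= 0.59/0.39
= 1.5128

1.5128


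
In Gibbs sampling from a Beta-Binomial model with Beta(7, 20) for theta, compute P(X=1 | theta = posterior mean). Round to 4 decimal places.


Posterior mean = alpha/(alpha+beta) = 7/27 = 0.2593
P(X=1|theta=mean) = theta = 0.2593

0.2593


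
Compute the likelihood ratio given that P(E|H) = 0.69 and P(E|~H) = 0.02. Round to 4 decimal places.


LR = P(E|H) / P(E|~H)
= 0.69 / 0.02 = 34.5

34.5


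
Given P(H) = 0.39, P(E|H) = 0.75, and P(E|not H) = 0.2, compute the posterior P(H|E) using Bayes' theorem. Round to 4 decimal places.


By Bayes' theorem: P(H|E) = P(E|H)*P(H) / P(E)
P(E) = P(E|H)*P(H) + P(E|not H)*P(not H)
P(E) = 0.75*0.39 + 0.2*0.61 = 0.4145
P(H|E) = 0.75*0.39 / 0.4145 = 0.7057

0.7057


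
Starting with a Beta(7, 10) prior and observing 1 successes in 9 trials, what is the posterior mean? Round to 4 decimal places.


Posterior parameters: alpha = 7 + 1 = 8
beta = 10 + 8 = 18
Posterior mean = alpha / (alpha + beta) = 8 / 26
= 0.3077

0.3077


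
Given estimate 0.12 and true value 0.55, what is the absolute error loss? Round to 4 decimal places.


Absolute error = |estimate - true|
= |-0.43| = 0.43

0.43


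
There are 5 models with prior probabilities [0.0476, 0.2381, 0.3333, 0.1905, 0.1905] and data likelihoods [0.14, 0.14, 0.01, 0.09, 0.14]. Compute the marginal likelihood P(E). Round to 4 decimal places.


P(E) = sum over models of P(M_i) * P(E|M_i)
= 0.0476*0.14 + 0.2381*0.14 + 0.3333*0.01 + 0.1905*0.09 + 0.1905*0.14
= 0.0871

0.0871


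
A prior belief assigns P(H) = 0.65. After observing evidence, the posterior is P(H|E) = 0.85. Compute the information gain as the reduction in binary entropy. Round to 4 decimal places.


H(prior) = -0.65*log2(0.65) - 0.35*log2(0.35)
= 0.9341
H(post) = -0.85*log2(0.85) - 0.15*log2(0.15)
= 0.6098
IG = 0.9341 - 0.6098 = 0.3242

0.3242


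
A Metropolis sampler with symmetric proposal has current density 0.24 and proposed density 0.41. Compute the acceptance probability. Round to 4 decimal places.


For symmetric proposals, acceptance = min(1, pi(x*)/pi(x))
= min(1, 0.41/0.24)
= min(1, 1.7083) = 1.0

1.0


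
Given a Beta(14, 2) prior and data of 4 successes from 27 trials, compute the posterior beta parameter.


Number of failures = 27 - 4 = 23
Posterior beta = 2 + 23 = 25

25


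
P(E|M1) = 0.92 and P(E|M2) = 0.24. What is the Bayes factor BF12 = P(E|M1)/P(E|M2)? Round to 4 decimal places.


Bayes factor BF12 = P(E|M1) / P(E|M2)
= 0.92 / 0.24
= 3.8333

3.8333


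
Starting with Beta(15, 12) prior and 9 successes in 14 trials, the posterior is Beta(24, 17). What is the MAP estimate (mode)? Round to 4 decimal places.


The mode of Beta(a, b) when a > 1 and b > 1 is (a-1)/(a+b-2)
= (24 - 1) / (24 + 17 - 2)
= 23 / 39
= 0.5897

0.5897


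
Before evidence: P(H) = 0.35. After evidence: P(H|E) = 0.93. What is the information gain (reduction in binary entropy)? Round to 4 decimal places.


Prior entropy = 0.9341
Posterior entropy = 0.3659
Information gain = 0.9341 - 0.3659 = 0.5681

0.5681


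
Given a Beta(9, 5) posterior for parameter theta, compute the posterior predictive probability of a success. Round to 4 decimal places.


For a Beta-Bernoulli model, the predictive probability is the mean:
P(success) = 9/(9+5) = 9/14 = 0.6429

0.6429


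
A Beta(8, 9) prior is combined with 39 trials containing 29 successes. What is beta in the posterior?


In conjugate updating:
beta_posterior = beta_prior + (n - k)
= 9 + (39 - 29)
= 9 + 10 = 19

19


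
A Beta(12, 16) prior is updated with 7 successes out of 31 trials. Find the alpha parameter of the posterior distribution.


In the Beta-Binomial conjugate update:
alpha_post = alpha_prior + successes
= 12 + 7
= 19

19


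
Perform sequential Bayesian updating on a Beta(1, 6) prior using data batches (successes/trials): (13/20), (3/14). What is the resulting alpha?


Accumulate successes: 16
Posterior alpha = prior alpha + sum of successes
= 1 + 16 = 17

17


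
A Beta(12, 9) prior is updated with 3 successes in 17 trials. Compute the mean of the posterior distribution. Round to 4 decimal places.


After update: Beta(15, 23)
Mean = 15 / (15 + 23) = 15 / 38
= 0.3947

0.3947


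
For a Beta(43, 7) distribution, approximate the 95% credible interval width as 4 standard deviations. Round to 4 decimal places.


Variance of Beta(a,b) = ab / ((a+b)^2 * (a+b+1))
= 43*7 / ((50)^2 * 51)
= 0.0024
SD = sqrt(0.0024) = 0.0486
Width = 4 * SD = 0.1944

0.1944


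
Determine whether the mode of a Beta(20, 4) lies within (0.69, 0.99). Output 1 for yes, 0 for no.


First find the mode: (a-1)/(a+b-2) = 0.8636
Is 0.8636 in (0.69, 0.99)? 1

1


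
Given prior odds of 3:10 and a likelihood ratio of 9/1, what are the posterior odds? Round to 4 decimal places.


Posterior odds = prior odds * LR
Prior odds = 3/10 = 0.3
LR = 9/1 = 9.0
Posterior odds = 0.3 * 9.0 = 2.7

2.7


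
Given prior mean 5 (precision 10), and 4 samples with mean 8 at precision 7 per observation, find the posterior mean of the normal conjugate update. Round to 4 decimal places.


The posterior mean is a precision-weighted average of prior and data.
Post. prec. = 10 + 28 = 38
Post. mean = (50 + 224)/38 = 274/38 = 7.2105

7.2105


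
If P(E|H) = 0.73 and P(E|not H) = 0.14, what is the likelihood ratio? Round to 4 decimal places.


Likelihood ratio = P(E|H) / P(E|not H)
= 0.73 / 0.14
= 5.2143

5.2143


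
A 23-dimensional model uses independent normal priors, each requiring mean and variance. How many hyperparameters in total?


Per parameter: 2 (mean and variance).
Total = 23 * 2 = 46

46


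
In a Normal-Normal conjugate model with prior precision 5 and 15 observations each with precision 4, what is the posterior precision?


Posterior precision = prior precision + n * observation precision
= 5 + 15 * 4
= 5 + 60 = 65

65


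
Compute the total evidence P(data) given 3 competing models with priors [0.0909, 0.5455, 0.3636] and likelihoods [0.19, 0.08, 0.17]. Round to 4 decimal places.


Marginal likelihood = sum P(model_i) * P(data|model_i)
Model 1: 0.0909 * 0.19 = 0.0173
Model 2: 0.5455 * 0.08 = 0.0436
Model 3: 0.3636 * 0.17 = 0.0618
Total = 0.1227

0.1227


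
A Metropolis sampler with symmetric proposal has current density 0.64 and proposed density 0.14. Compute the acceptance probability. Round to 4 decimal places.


For symmetric proposals, acceptance = min(1, pi(x*)/pi(x))
= min(1, 0.14/0.64)
= min(1, 0.2188) = 0.2188

0.2188


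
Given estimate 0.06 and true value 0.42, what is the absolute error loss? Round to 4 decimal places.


Absolute error = |estimate - true|
= |-0.36| = 0.36

0.36


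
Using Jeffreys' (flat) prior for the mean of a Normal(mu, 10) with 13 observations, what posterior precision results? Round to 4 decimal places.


Flat prior means prior precision is 0.
Posterior precision = n / sigma^2 = 13/10 = 1.3

1.3


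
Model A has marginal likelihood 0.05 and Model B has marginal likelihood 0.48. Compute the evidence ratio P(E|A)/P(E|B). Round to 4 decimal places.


Evidence ratio = P(E|A) / P(E|B)
= 0.05 / 0.48
= 0.1042

0.1042


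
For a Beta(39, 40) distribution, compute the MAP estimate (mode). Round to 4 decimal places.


MAP = mode = (a-1)/(a+b-2)
= (39-1)/(39+40-2)
= 38/77 = 0.4935

0.4935


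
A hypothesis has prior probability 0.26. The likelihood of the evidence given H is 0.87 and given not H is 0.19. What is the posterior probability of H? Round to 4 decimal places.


Using Bayes' theorem:
P(E) = 0.26 * 0.87 + 0.74 * 0.19
P(E) = 0.3668
P(H|E) = (0.26 * 0.87) / 0.3668 = 0.6167

0.6167


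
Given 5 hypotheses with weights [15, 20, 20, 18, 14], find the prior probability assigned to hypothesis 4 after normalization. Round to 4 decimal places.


To normalize, divide each weight by the sum of all weights.
Sum = 87
Prior(H4) = 18/87 = 0.2069

0.2069


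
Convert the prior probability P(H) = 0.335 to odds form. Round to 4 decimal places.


P(not H) = 1 - 0.335 = 0.665
Odds = 0.335 / 0.665 = 0.5038

0.5038


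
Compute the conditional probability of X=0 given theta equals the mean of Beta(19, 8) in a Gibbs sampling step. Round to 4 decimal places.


Mean of Beta(19, 8) = 0.7037
P(X=0 | theta=0.7037) = 0.2963

0.2963


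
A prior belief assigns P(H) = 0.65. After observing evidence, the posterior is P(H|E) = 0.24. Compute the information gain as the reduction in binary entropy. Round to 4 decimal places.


H(prior) = -0.65*log2(0.65) - 0.35*log2(0.35)
= 0.9341
H(post) = -0.24*log2(0.24) - 0.76*log2(0.76)
= 0.795
IG = 0.9341 - 0.795 = 0.139

0.139


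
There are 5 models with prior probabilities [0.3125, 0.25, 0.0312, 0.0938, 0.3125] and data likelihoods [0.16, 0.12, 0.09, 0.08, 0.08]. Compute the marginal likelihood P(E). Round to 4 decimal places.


P(E) = sum over models of P(M_i) * P(E|M_i)
= 0.3125*0.16 + 0.25*0.12 + 0.0312*0.09 + 0.0938*0.08 + 0.3125*0.08
= 0.1153

0.1153


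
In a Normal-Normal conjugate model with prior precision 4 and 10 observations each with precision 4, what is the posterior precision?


Posterior precision = prior precision + n * observation precision
= 4 + 10 * 4
= 4 + 40 = 44

44


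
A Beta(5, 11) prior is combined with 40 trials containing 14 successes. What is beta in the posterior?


In conjugate updating:
beta_posterior = beta_prior + (n - k)
= 11 + (40 - 14)
= 11 + 26 = 37

37


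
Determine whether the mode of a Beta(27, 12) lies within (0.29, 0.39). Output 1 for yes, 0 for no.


First find the mode: (a-1)/(a+b-2) = 0.7027
Is 0.7027 in (0.29, 0.39)? 0

0


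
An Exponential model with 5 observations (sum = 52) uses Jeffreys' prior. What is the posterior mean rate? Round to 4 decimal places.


Posterior Gamma(5, 52)
E[lambda] = 5/52 = 0.0962

0.0962


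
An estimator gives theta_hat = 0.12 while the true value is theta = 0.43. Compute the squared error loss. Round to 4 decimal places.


The squared error loss is (theta_hat - theta)^2
= (0.12 - 0.43)^2
= (-0.31)^2 = 0.0961

0.0961


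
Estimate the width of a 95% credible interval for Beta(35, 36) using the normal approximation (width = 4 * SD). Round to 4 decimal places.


For Beta(a,b): Var = ab/((a+b)^2(a+b+1))
Var = 0.0035, SD = 0.0589
Approximate 95% CI width = 4 * 0.0589 = 0.2357

0.2357


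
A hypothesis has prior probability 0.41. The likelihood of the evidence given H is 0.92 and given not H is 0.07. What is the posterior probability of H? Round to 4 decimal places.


Using Bayes' theorem:
P(E) = 0.41 * 0.92 + 0.59 * 0.07
P(E) = 0.4185
P(H|E) = (0.41 * 0.92) / 0.4185 = 0.9013

0.9013


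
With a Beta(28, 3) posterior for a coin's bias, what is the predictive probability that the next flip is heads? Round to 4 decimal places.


The predictive probability equals the posterior mean.
P(next = heads) = alpha / (alpha + beta)
= 28 / 31 = 0.9032

0.9032


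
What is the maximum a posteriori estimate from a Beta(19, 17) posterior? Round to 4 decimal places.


The MAP estimate equals the mode of the distribution.
Mode of Beta(a,b) = (a-1)/(a+b-2)
= 18/34
= 0.5294

0.5294


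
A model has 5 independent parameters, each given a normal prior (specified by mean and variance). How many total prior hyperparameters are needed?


Each normal prior needs 2 hyperparameters (mean and variance).
Total = 2 * 5 = 10

10


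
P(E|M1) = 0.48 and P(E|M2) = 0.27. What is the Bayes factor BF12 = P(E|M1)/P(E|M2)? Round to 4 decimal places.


Bayes factor BF12 = P(E|M1) / P(E|M2)
= 0.48 / 0.27
= 1.7778

1.7778


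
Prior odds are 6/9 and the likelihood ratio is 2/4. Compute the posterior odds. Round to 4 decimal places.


Posterior odds = prior odds * likelihood ratio
= (6/9) * (2/4)
= 12 / 36
= 0.3333

0.3333


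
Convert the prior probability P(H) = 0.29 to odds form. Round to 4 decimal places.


P(not H) = 1 - 0.29 = 0.71
Odds = 0.29 / 0.71 = 0.4085

0.4085


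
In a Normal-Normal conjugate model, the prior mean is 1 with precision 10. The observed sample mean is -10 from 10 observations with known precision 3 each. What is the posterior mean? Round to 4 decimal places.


Posterior precision = tau0 + n*tau = 10 + 10*3 = 40
Posterior mean = (tau0*mu0 + n*tau*xbar) / posterior_precision
= (10*1 + 10*3*-10) / 40
= -290 / 40 = -7.25

-7.25


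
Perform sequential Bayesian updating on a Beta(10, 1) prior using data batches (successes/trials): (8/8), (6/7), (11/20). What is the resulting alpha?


Accumulate successes: 25
Posterior alpha = prior alpha + sum of successes
= 10 + 25 = 35

35


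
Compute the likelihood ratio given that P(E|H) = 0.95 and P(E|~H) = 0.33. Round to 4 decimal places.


LR = P(E|H) / P(E|~H)
= 0.95 / 0.33 = 2.8788

2.8788


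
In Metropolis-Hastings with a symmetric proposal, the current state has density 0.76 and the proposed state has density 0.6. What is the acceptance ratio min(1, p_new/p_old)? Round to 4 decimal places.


Ratio = p_new / p_old = 0.6 / 0.76 = 0.7895
Acceptance = min(1, 0.7895) = 0.7895

0.7895


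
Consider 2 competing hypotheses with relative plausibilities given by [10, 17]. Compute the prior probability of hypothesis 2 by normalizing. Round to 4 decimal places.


Sum of weights = 10 + 17 = 27
Normalized prior for H2 = 17 / 27
= 0.6296

0.6296


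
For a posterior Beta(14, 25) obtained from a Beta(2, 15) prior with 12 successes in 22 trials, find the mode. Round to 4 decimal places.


Mode = (alpha - 1) / (alpha + beta - 2)
= 13 / 37
= 0.3514

0.3514


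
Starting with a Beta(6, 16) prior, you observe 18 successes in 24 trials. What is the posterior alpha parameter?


For a Beta-Binomial conjugate model:
Posterior alpha = prior alpha + number of successes
= 6 + 18 = 24

24


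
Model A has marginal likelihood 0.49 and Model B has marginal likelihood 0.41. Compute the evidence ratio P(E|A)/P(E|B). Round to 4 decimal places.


Evidence ratio = P(E|A) / P(E|B)
= 0.49 / 0.41
= 1.1951

1.1951


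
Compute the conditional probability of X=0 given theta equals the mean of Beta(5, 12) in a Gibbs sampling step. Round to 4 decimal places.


Mean of Beta(5, 12) = 0.2941
P(X=0 | theta=0.2941) = 0.7059

0.7059


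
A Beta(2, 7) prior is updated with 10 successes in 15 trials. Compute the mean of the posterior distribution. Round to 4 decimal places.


After update: Beta(12, 12)
Mean = 12 / (12 + 12) = 12 / 24
= 0.5

0.5


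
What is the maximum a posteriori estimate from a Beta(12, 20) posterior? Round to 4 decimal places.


The MAP estimate equals the mode of the distribution.
Mode of Beta(a,b) = (a-1)/(a+b-2)
= 11/30
= 0.3667

0.3667


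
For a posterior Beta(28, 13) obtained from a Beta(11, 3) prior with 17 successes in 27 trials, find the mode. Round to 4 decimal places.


Mode = (alpha - 1) / (alpha + beta - 2)
= 27 / 39
= 0.6923

0.6923


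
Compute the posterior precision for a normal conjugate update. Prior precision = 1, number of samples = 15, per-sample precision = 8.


tau_post = tau_0 + n * tau
= 1 + 15 * 8 = 121

121


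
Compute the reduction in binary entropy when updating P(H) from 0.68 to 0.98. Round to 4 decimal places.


H_before = -p*log2(p) - (1-p)*log2(1-p) for p=0.68: 0.9044
H_after for p=0.98: 0.1414
Reduction = 0.9044 - 0.1414 = 0.7629

0.7629


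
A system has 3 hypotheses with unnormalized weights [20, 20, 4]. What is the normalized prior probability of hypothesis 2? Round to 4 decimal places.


The normalized prior is the weight divided by the total.
Total weight = 44
P(H2) = 20 / 44 = 0.4545

0.4545


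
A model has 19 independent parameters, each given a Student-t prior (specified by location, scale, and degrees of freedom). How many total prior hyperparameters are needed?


Each Student-t prior needs 3 hyperparameters (location, scale, and degrees of freedom).
Total = 3 * 19 = 57

57


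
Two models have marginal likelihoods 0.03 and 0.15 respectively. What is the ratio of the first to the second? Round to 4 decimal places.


Evidence ratio = 0.03 / 0.15
= 0.2

0.2


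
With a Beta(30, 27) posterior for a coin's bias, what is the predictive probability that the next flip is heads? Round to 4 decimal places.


The predictive probability equals the posterior mean.
P(next = heads) = alpha / (alpha + beta)
= 30 / 57 = 0.5263

0.5263


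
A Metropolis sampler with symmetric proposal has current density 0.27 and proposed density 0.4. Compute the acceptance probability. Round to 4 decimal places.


For symmetric proposals, acceptance = min(1, pi(x*)/pi(x))
= min(1, 0.4/0.27)
= min(1, 1.4815) = 1.0

1.0


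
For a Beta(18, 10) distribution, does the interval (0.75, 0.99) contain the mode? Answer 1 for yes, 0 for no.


Mode of Beta(a,b) = (a-1)/(a+b-2)
= (18-1)/(18+10-2) = 0.6538
Check: 0.75 <= 0.6538 <= 0.99?
Result: 0

0


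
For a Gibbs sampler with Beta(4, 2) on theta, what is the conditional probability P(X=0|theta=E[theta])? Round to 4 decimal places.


E[theta] = 4/(4+2) = 0.6667
P(X=0|theta) = 1 - theta = 0.3333

0.3333


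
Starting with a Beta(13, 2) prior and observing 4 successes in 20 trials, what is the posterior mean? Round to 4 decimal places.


Posterior parameters: alpha = 13 + 4 = 17
beta = 2 + 16 = 18
Posterior mean = alpha / (alpha + beta) = 17 / 35
= 0.4857

0.4857


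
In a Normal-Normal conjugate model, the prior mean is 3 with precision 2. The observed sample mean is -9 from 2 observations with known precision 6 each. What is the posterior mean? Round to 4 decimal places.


Posterior precision = tau0 + n*tau = 2 + 2*6 = 14
Posterior mean = (tau0*mu0 + n*tau*xbar) / posterior_precision
= (2*3 + 2*6*-9) / 14
= -102 / 14 = -7.2857

-7.2857


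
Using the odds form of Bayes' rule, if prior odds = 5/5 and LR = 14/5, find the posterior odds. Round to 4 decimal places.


Bayes' rule in odds form: posterior odds = prior odds * LR
= (5 * 14) / (5 * 5)
= 70/25 = 2.8

2.8


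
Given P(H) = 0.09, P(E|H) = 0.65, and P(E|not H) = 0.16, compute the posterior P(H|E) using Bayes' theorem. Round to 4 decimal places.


By Bayes' theorem: P(H|E) = P(E|H)*P(H) / P(E)
P(E) = P(E|H)*P(H) + P(E|not H)*P(not H)
P(E) = 0.65*0.09 + 0.16*0.91 = 0.2041
P(H|E) = 0.65*0.09 / 0.2041 = 0.2866

0.2866


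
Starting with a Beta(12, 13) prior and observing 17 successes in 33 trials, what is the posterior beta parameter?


Posterior beta = prior beta + failures
Failures = 33 - 17 = 16
beta_post = 13 + 16 = 29

29


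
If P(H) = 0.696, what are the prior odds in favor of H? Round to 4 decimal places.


Prior odds = P(H) / (1 - P(H))
= 0.696 / 0.304
= 2.2895

2.2895


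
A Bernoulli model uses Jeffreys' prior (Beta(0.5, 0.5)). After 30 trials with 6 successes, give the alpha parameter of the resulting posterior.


Posterior = Beta(prior_alpha + successes, prior_beta + failures)
= Beta(0.5 + 6, 0.5 + 24)
Posterior alpha = 0.5 + k = 0.5 + 6 = 6.5

6.5


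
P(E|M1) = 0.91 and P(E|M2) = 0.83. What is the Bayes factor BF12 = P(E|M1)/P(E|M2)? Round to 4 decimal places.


Bayes factor BF12 = P(E|M1) / P(E|M2)
= 0.91 / 0.83
= 1.0964

1.0964


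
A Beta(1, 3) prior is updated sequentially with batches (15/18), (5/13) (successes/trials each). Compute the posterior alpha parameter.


Sequential conjugate updating is equivalent to a single batch update.
Total successes across all batches = 20
alpha_posterior = alpha_prior + total_successes = 1 + 20
= 21

21


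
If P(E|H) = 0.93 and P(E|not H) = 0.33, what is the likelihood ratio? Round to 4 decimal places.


Likelihood ratio = P(E|H) / P(E|not H)
= 0.93 / 0.33
= 2.8182

2.8182


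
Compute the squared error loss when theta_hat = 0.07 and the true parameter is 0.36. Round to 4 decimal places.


L = (theta_hat - theta_true)^2
= (0.07 - 0.36)^2
= -0.29^2 = 0.0841

0.0841


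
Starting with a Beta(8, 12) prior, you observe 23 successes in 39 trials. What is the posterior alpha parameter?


For a Beta-Binomial conjugate model:
Posterior alpha = prior alpha + number of successes
= 8 + 23 = 31

31


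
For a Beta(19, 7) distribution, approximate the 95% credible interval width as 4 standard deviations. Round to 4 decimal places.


Variance of Beta(a,b) = ab / ((a+b)^2 * (a+b+1))
= 19*7 / ((26)^2 * 27)
= 0.0073
SD = sqrt(0.0073) = 0.0854
Width = 4 * SD = 0.3415

0.3415


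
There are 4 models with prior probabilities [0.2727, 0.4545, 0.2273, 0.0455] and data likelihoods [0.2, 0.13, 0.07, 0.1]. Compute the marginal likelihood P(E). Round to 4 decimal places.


P(E) = sum over models of P(M_i) * P(E|M_i)
= 0.2727*0.2 + 0.4545*0.13 + 0.2273*0.07 + 0.0455*0.1
= 0.1341

0.1341


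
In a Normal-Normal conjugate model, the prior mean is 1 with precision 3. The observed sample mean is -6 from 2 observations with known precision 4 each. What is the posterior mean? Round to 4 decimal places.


Posterior precision = tau0 + n*tau = 3 + 2*4 = 11
Posterior mean = (tau0*mu0 + n*tau*xbar) / posterior_precision
= (3*1 + 2*4*-6) / 11
= -45 / 11 = -4.0909

-4.0909


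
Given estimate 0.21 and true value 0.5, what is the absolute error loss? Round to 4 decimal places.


Absolute error = |estimate - true|
= |-0.29| = 0.29

0.29


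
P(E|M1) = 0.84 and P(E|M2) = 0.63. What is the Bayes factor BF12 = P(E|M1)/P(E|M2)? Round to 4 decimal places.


Bayes factor BF12 = P(E|M1) / P(E|M2)
= 0.84 / 0.63
= 1.3333

1.3333


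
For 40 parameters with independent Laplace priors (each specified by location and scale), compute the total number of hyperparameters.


A Laplace prior has 2 hyperparameters per parameter.
Total = 40 * 2 = 80

80


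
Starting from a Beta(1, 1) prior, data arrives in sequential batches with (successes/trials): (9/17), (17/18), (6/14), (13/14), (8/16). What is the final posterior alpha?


In sequential Bayesian updating, we sum all successes.
Total successes = 53
Final alpha = 1 + 53 = 54

54


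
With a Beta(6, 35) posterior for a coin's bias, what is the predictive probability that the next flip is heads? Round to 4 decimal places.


The predictive probability equals the posterior mean.
P(next = heads) = alpha / (alpha + beta)
= 6 / 41 = 0.1463

0.1463


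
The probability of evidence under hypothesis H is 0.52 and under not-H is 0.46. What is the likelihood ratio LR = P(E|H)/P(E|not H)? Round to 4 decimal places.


LR = 0.52 / 0.46
= 1.1304

1.1304


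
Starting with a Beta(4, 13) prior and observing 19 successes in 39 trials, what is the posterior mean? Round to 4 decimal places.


Posterior parameters: alpha = 4 + 19 = 23
beta = 13 + 20 = 33
Posterior mean = alpha / (alpha + beta) = 23 / 56
= 0.4107

0.4107


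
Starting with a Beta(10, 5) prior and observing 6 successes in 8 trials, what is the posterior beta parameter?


Posterior beta = prior beta + failures
Failures = 8 - 6 = 2
beta_post = 5 + 2 = 7

7


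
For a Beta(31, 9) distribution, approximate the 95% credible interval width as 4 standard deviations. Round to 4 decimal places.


Variance of Beta(a,b) = ab / ((a+b)^2 * (a+b+1))
= 31*9 / ((40)^2 * 41)
= 0.0043
SD = sqrt(0.0043) = 0.0652
Width = 4 * SD = 0.2609

0.2609


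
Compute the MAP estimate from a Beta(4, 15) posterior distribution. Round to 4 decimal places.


MAP = mode of Beta distribution
= (alpha - 1)/(alpha + beta - 2)
= (4-1)/(4+15-2)
= 3/17 = 0.1765

0.1765


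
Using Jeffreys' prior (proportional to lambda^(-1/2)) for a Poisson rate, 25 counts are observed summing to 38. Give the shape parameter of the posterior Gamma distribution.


Conjugate update: Gamma(prior_shape + S, prior_rate + n).
Prior shape = 0.5, prior rate = 0.
Posterior shape = 0.5 + S = 0.5 + 38 = 38.5

38.5


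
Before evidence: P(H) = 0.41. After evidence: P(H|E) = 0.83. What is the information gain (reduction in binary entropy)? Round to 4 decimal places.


Prior entropy = 0.9765
Posterior entropy = 0.6577
Information gain = 0.9765 - 0.6577 = 0.3188

0.3188


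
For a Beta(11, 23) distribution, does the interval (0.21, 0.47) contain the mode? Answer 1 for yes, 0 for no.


Mode of Beta(a,b) = (a-1)/(a+b-2)
= (11-1)/(11+23-2) = 0.3125
Check: 0.21 <= 0.3125 <= 0.47?
Result: 1

1


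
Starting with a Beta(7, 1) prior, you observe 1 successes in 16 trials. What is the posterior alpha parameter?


For a Beta-Binomial conjugate model:
Posterior alpha = prior alpha + number of successes
= 7 + 1 = 8

8


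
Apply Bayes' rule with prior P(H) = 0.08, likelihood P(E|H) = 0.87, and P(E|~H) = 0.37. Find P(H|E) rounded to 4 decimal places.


Step 1: Compute marginal P(E) = P(E|H)P(H) + P(E|~H)P(~H)
= 0.87*0.08 + 0.37*0.92 = 0.41
Step 2: P(H|E) = P(E|H)P(H)/P(E) = 0.0696/0.41
= 0.1698

0.1698


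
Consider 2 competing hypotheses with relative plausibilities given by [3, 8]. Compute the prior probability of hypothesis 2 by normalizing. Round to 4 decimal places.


Sum of weights = 3 + 8 = 11
Normalized prior for H2 = 8 / 11
= 0.7273

0.7273


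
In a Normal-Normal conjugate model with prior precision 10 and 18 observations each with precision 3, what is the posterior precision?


Posterior precision = prior precision + n * observation precision
= 10 + 18 * 3
= 10 + 54 = 64

64


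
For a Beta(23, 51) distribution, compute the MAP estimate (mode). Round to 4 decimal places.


MAP = mode = (a-1)/(a+b-2)
= (23-1)/(23+51-2)
= 22/72 = 0.3056

0.3056


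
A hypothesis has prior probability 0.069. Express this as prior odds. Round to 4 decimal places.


Odds = P(H) / P(not H) = 0.069 / 0.931
= 0.0741

0.0741


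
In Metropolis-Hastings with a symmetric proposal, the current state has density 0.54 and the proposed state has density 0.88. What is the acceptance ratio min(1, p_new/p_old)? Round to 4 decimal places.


Ratio = p_new / p_old = 0.88 / 0.54 = 1.6296
Acceptance = min(1, 1.6296) = 1.0

1.0


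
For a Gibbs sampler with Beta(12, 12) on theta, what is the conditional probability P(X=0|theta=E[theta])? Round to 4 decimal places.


E[theta] = 12/(12+12) = 0.5
P(X=0|theta) = 1 - theta = 0.5

0.5


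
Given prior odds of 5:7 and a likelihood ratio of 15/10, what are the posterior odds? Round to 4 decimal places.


Posterior odds = prior odds * LR
Prior odds = 5/7 = 0.7143
LR = 15/10 = 1.5
Posterior odds = 0.7143 * 1.5 = 1.0714

1.0714


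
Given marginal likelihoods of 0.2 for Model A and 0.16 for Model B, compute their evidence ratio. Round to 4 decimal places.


Ratio = ML(A) / ML(B) = 0.2/0.16
= 1.25

1.25


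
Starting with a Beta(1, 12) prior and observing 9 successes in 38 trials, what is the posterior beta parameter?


Posterior beta = prior beta + failures
Failures = 38 - 9 = 29
beta_post = 12 + 29 = 41

41


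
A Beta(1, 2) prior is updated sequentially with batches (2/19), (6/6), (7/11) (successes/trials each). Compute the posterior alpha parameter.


Sequential conjugate updating is equivalent to a single batch update.
Total successes across all batches = 15
alpha_posterior = alpha_prior + total_successes = 1 + 15
= 16

16


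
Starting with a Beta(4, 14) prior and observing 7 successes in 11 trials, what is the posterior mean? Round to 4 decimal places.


Posterior parameters: alpha = 4 + 7 = 11
beta = 14 + 4 = 18
Posterior mean = alpha / (alpha + beta) = 11 / 29
= 0.3793

0.3793
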